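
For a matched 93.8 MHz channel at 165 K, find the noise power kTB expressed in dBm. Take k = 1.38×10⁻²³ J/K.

P_n = kTB = 1.38×10⁻²³ × 165 × 9.38×10⁷ = 2.14×10⁻¹³ W
In dBm: 10 log₁₀(2.14×10⁻¹³ / 10⁻³) = −96.7 dBm

−96.7 dBm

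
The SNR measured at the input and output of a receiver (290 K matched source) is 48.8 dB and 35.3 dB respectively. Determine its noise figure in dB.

13.5 dB

NF (dB) = SNR_in(dB) − SNR_out(dB) when the source is at T₀
NF = 48.8 − 35.3 = 13.5 dB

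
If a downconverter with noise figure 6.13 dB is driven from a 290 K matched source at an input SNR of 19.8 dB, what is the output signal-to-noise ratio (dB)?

13.67 dB

By definition F = SNR_in/SNR_out, so in dB: SNR_out = SNR_in − NF
SNR_out = 19.8 − 6.13 = 13.67 dB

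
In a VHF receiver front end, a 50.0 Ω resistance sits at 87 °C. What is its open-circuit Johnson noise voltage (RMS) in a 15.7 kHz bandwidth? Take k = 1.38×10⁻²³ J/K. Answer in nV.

125 nV

T = 87 °C + 273.15 = 360.15 K
V_n = √(4kTRB)
4kTRB = 4 × 1.38×10⁻²³ × 360.15 × 5.00×10¹ × 1.57×10⁴ = 1.56×10⁻¹⁴ V²
V_n = √(1.56×10⁻¹⁴) = 1.25×10⁻⁷ V = 125 nV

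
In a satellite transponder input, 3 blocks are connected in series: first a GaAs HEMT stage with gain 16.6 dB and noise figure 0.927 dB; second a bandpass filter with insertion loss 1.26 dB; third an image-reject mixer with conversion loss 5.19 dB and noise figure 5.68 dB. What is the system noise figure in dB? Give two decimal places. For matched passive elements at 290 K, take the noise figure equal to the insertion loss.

Convert to linear (a loss of L dB is a gain of −L dB): F_i = 10^(NF_i/10), G_i = 10^(G_i,dB/10)
  Stage 1: F_1 = 10^(0.927/10) = 1.238, G_1 = 10^(16.6/10) = 45.71
  Stage 2: F_2 = 10^(1.26/10) = 1.337, G_2 = 10^(−1.26/10) = 0.7482
  Stage 3: F_3 = 10^(5.68/10) = 3.698, G_3 = 10^(−5.19/10) = 0.3027
Friis cascade:
  F = 1.238 + (1.337 − 1)/45.71 + (3.698 − 1)/34.20 = 1.324
NF = 10 log₁₀(1.324) = 1.22 dB

1.22 dB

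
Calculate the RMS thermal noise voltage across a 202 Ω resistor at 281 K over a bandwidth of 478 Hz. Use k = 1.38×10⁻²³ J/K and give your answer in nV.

V_n = √(4kTRB)
4kTRB = 4 × 1.38×10⁻²³ × 281 × 2.02×10² × 4.78×10² = 1.50×10⁻¹⁵ V²
V_n = √(1.50×10⁻¹⁵) = 3.87×10⁻⁸ V = 38.7 nV

38.7 nV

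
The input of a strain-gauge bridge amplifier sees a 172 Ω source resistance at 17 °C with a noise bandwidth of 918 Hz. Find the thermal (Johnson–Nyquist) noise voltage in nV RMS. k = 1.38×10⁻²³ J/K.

T = 17 °C + 273.15 = 290.15 K
V_n = √(4kTRB)
4kTRB = 4 × 1.38×10⁻²³ × 290.15 × 1.72×10² × 9.18×10² = 2.53×10⁻¹⁵ V²
V_n = √(2.53×10⁻¹⁵) = 5.03×10⁻⁸ V = 50.3 nV

50.3 nV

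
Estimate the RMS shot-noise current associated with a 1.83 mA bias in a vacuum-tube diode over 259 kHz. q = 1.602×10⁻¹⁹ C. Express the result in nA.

I_n = √(2qI·B)
2qI·B = 2 × 1.602×10⁻¹⁹ × 1.83×10⁻³ × 2.59×10⁵ = 1.52×10⁻¹⁶ A²
I_n = √(1.52×10⁻¹⁶) = 1.23×10⁻⁸ A = 12.3 nA

12.3 nA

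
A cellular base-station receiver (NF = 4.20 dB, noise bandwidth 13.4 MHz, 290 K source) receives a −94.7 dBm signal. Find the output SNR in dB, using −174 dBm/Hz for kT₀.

Noise floor: N = −174 + 10 log₁₀(B) + NF
10 log₁₀(1.34×10⁷) = 71.27 dB
N = −174 + 71.27 + 4.20 = −98.53 dBm
SNR = P_sig − N = −94.7 − (−98.53) = 3.83 dB → 3.8 dB

3.8 dB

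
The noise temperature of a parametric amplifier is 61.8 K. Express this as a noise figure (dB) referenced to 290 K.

F = 1 + T_e/T₀ = 1 + 61.8/290 = 1.2131
NF = 10 log₁₀(1.2131) = 0.839 dB

0.839 dB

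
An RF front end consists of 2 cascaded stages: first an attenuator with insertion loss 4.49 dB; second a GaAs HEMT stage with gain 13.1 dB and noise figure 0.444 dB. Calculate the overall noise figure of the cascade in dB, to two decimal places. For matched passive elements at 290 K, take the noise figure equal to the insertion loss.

Convert to linear (a loss of L dB is a gain of −L dB): F_i = 10^(NF_i/10), G_i = 10^(G_i,dB/10)
  Stage 1: F_1 = 10^(4.49/10) = 2.812, G_1 = 10^(−4.49/10) = 0.3556
  Stage 2: F_2 = 10^(0.444/10) = 1.108, G_2 = 10^(13.1/10) = 20.42
Friis cascade:
  F = 2.812 + (1.108 − 1)/0.3556 = 3.115
NF = 10 log₁₀(3.115) = 4.93 dB

4.93 dB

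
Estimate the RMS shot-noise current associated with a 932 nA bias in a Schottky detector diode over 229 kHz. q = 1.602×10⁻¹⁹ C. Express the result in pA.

262 pA

I_n = √(2qI·B)
2qI·B = 2 × 1.602×10⁻¹⁹ × 9.32×10⁻⁷ × 2.29×10⁵ = 6.84×10⁻²⁰ A²
I_n = √(6.84×10⁻²⁰) = 2.62×10⁻¹⁰ A = 262 pA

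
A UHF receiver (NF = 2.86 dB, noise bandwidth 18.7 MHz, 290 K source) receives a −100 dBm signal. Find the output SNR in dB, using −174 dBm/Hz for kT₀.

−1.6 dB

Noise floor: N = −174 + 10 log₁₀(B) + NF
10 log₁₀(1.87×10⁷) = 72.72 dB
N = −174 + 72.72 + 2.86 = −98.42 dBm
SNR = P_sig − N = −100 − (−98.42) = −1.58 dB → −1.6 dB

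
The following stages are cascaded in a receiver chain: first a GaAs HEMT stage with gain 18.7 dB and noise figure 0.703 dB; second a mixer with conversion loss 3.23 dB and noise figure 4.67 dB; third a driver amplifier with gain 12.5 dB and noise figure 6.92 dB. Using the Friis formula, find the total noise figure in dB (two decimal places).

1.18 dB

Convert to linear (a loss of L dB is a gain of −L dB): F_i = 10^(NF_i/10), G_i = 10^(G_i,dB/10)
  Stage 1: F_1 = 10^(0.703/10) = 1.176, G_1 = 10^(18.7/10) = 74.13
  Stage 2: F_2 = 10^(4.67/10) = 2.931, G_2 = 10^(−3.23/10) = 0.4753
  Stage 3: F_3 = 10^(6.92/10) = 4.920, G_3 = 10^(12.5/10) = 17.78
Friis cascade:
  F = 1.176 + (2.931 − 1)/74.13 + (4.920 − 1)/35.24 = 1.313
NF = 10 log₁₀(1.313) = 1.18 dB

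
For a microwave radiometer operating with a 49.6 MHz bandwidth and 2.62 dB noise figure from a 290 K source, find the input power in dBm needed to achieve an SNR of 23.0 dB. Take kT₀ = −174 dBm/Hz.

−71.4 dBm

Sensitivity = −174 + 10 log₁₀(B) + NF + SNR_min
= −174 + 76.95 + 2.62 + 23.0
= −71.43 dBm → −71.4 dBm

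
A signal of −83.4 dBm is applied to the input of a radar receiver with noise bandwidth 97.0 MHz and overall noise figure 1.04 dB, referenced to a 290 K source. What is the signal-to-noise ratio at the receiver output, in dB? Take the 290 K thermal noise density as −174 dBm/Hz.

9.7 dB

Noise floor: N = −174 + 10 log₁₀(B) + NF
10 log₁₀(9.70×10⁷) = 79.87 dB
N = −174 + 79.87 + 1.04 = −93.09 dBm
SNR = P_sig − N = −83.4 − (−93.09) = 9.69 dB → 9.7 dB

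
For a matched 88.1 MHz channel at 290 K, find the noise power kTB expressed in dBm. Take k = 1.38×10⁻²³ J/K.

P_n = kTB = 1.38×10⁻²³ × 290 × 8.81×10⁷ = 3.53×10⁻¹³ W
In dBm: 10 log₁₀(3.53×10⁻¹³ / 10⁻³) = −94.5 dBm

−94.5 dBm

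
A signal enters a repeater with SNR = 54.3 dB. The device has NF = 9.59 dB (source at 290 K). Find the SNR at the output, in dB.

44.71 dB

By definition F = SNR_in/SNR_out, so in dB: SNR_out = SNR_in − NF
SNR_out = 54.3 − 9.59 = 44.71 dB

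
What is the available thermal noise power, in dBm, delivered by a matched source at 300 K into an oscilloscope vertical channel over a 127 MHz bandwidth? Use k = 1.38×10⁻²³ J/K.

P_n = kTB = 1.38×10⁻²³ × 300 × 1.27×10⁸ = 5.26×10⁻¹³ W
In dBm: 10 log₁₀(5.26×10⁻¹³ / 10⁻³) = −92.8 dBm

−92.8 dBm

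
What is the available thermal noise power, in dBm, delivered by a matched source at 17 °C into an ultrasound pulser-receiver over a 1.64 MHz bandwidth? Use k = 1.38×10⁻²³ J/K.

T = 17 °C + 273.15 = 290.15 K
P_n = kTB = 1.38×10⁻²³ × 290.15 × 1.64×10⁶ = 6.57×10⁻¹⁵ W
In dBm: 10 log₁₀(6.57×10⁻¹⁵ / 10⁻³) = −111.8 dBm

−111.8 dBm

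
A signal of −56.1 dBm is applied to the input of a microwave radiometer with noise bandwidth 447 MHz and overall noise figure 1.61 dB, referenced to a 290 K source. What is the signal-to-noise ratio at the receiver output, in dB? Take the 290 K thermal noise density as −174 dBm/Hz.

29.8 dB

Noise floor: N = −174 + 10 log₁₀(B) + NF
10 log₁₀(4.47×10⁸) = 86.5 dB
N = −174 + 86.5 + 1.61 = −85.89 dBm
SNR = P_sig − N = −56.1 − (−85.89) = 29.79 dB → 29.8 dB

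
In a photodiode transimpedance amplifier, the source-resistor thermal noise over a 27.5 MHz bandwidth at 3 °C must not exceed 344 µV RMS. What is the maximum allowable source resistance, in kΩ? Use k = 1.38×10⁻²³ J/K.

T = 3 °C + 273.15 = 276.15 K
Johnson–Nyquist: V_n = √(4kTRB) ⇒ R = V_n² / (4kTB)
4kTB = 4 × 1.38×10⁻²³ × 276.15 × 2.75×10⁷ = 4.19×10⁻¹³
R = (3.44×10⁻⁴)² / 4.19×10⁻¹³ = 2.82×10⁵ Ω = 282 kΩ

282 kΩ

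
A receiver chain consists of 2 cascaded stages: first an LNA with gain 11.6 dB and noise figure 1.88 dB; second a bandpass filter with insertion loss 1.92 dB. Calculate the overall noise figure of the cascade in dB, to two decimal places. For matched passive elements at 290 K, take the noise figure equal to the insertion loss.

Convert to linear (a loss of L dB is a gain of −L dB): F_i = 10^(NF_i/10), G_i = 10^(G_i,dB/10)
  Stage 1: F_1 = 10^(1.88/10) = 1.542, G_1 = 10^(11.6/10) = 14.45
  Stage 2: F_2 = 10^(1.92/10) = 1.556, G_2 = 10^(−1.92/10) = 0.6427
Friis cascade:
  F = 1.542 + (1.556 − 1)/14.45 = 1.580
NF = 10 log₁₀(1.580) = 1.99 dB

1.99 dB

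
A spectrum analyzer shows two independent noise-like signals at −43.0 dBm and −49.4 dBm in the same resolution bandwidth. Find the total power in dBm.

Convert to linear, add, convert back:
P₁ = 5.01×10⁻⁸ W, P₂ = 1.15×10⁻⁸ W
P_tot = 6.16×10⁻⁸ W → 10 log₁₀(P_tot / 10⁻³) = −42.1 dBm

−42.1 dBm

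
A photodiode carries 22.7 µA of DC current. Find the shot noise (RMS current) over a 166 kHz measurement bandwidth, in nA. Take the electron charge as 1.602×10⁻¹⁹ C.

I_n = √(2qI·B)
2qI·B = 2 × 1.602×10⁻¹⁹ × 2.27×10⁻⁵ × 1.66×10⁵ = 1.21×10⁻¹⁸ A²
I_n = √(1.21×10⁻¹⁸) = 1.10×10⁻⁹ A = 1.10 nA

1.10 nA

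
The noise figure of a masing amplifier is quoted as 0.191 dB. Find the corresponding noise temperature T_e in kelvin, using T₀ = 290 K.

13.0 K

F = 10^(0.191/10) = 1.04496
T_e = (F − 1)·T₀ = (1.04496 − 1) × 290 = 13.0 K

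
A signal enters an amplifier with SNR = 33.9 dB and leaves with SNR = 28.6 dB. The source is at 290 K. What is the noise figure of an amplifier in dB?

NF (dB) = SNR_in(dB) − SNR_out(dB) when the source is at T₀
NF = 33.9 − 28.6 = 5.3 dB

5.3 dB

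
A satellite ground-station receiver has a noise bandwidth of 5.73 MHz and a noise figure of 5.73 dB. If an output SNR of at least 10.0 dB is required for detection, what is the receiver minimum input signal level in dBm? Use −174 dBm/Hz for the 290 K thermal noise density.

−90.7 dBm

Sensitivity = −174 + 10 log₁₀(B) + NF + SNR_min
= −174 + 67.58 + 5.73 + 10.0
= −90.69 dBm → −90.7 dBm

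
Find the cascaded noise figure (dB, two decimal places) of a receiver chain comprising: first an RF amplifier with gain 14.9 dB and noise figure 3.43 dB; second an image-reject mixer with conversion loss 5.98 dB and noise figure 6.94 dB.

Convert to linear (a loss of L dB is a gain of −L dB): F_i = 10^(NF_i/10), G_i = 10^(G_i,dB/10)
  Stage 1: F_1 = 10^(3.43/10) = 2.203, G_1 = 10^(14.9/10) = 30.90
  Stage 2: F_2 = 10^(6.94/10) = 4.943, G_2 = 10^(−5.98/10) = 0.2523
Friis cascade:
  F = 2.203 + (4.943 − 1)/30.90 = 2.331
NF = 10 log₁₀(2.331) = 3.67 dB

3.67 dB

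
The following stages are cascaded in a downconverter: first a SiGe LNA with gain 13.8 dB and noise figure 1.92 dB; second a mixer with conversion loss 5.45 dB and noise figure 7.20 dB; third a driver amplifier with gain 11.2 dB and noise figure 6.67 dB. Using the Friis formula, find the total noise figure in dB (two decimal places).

3.55 dB

Convert to linear (a loss of L dB is a gain of −L dB): F_i = 10^(NF_i/10), G_i = 10^(G_i,dB/10)
  Stage 1: F_1 = 10^(1.92/10) = 1.556, G_1 = 10^(13.8/10) = 23.99
  Stage 2: F_2 = 10^(7.20/10) = 5.248, G_2 = 10^(−5.45/10) = 0.2851
  Stage 3: F_3 = 10^(6.67/10) = 4.645, G_3 = 10^(11.2/10) = 13.18
Friis cascade:
  F = 1.556 + (5.248 − 1)/23.99 + (4.645 − 1)/6.839 = 2.266
NF = 10 log₁₀(2.266) = 3.55 dB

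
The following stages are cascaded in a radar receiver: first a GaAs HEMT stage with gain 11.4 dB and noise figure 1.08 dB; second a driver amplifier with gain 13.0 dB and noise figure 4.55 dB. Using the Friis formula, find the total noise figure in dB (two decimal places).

Convert to linear (a loss of L dB is a gain of −L dB): F_i = 10^(NF_i/10), G_i = 10^(G_i,dB/10)
  Stage 1: F_1 = 10^(1.08/10) = 1.282, G_1 = 10^(11.4/10) = 13.80
  Stage 2: F_2 = 10^(4.55/10) = 2.851, G_2 = 10^(13.0/10) = 19.95
Friis cascade:
  F = 1.282 + (2.851 − 1)/13.80 = 1.416
NF = 10 log₁₀(1.416) = 1.51 dB

1.51 dB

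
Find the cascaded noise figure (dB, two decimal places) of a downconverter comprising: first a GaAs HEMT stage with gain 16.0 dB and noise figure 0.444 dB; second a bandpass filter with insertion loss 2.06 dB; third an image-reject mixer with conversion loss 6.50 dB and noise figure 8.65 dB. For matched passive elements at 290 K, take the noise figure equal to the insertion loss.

Convert to linear (a loss of L dB is a gain of −L dB): F_i = 10^(NF_i/10), G_i = 10^(G_i,dB/10)
  Stage 1: F_1 = 10^(0.444/10) = 1.108, G_1 = 10^(16.0/10) = 39.81
  Stage 2: F_2 = 10^(2.06/10) = 1.607, G_2 = 10^(−2.06/10) = 0.6223
  Stage 3: F_3 = 10^(8.65/10) = 7.328, G_3 = 10^(−6.50/10) = 0.2239
Friis cascade:
  F = 1.108 + (1.607 − 1)/39.81 + (7.328 − 1)/24.77 = 1.378
NF = 10 log₁₀(1.378) = 1.39 dB

1.39 dB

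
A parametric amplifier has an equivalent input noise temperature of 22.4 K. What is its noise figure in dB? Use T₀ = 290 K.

0.323 dB

F = 1 + T_e/T₀ = 1 + 22.4/290 = 1.07724
NF = 10 log₁₀(1.07724) = 0.323 dB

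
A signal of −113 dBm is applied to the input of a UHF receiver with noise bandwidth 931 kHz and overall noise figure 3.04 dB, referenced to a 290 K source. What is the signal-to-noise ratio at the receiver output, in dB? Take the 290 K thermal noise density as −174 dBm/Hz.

Noise floor: N = −174 + 10 log₁₀(B) + NF
10 log₁₀(9.31×10⁵) = 59.69 dB
N = −174 + 59.69 + 3.04 = −111.27 dBm
SNR = P_sig − N = −113 − (−111.27) = −1.73 dB → −1.7 dB

−1.7 dB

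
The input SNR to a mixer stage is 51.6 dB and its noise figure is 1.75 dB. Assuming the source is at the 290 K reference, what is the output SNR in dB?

By definition F = SNR_in/SNR_out, so in dB: SNR_out = SNR_in − NF
SNR_out = 51.6 − 1.75 = 49.85 dB

49.85 dB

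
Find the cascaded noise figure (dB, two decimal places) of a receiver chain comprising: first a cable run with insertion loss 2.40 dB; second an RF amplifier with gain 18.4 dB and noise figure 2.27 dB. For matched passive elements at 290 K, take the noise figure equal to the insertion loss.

4.67 dB

Convert to linear (a loss of L dB is a gain of −L dB): F_i = 10^(NF_i/10), G_i = 10^(G_i,dB/10)
  Stage 1: F_1 = 10^(2.40/10) = 1.738, G_1 = 10^(−2.40/10) = 0.5754
  Stage 2: F_2 = 10^(2.27/10) = 1.687, G_2 = 10^(18.4/10) = 69.18
Friis cascade:
  F = 1.738 + (1.687 − 1)/0.5754 = 2.931
NF = 10 log₁₀(2.931) = 4.67 dB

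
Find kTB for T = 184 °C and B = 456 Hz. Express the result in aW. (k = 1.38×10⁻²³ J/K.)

2.88 aW

T = 184 °C + 273.15 = 457.15 K
P_n = kTB = 1.38×10⁻²³ × 457.15 × 4.56×10² = 2.88×10⁻¹⁸ W = 2.88 aW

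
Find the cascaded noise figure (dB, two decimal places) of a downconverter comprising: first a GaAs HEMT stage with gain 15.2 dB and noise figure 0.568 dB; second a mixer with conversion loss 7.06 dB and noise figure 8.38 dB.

1.20 dB

Convert to linear (a loss of L dB is a gain of −L dB): F_i = 10^(NF_i/10), G_i = 10^(G_i,dB/10)
  Stage 1: F_1 = 10^(0.568/10) = 1.140, G_1 = 10^(15.2/10) = 33.11
  Stage 2: F_2 = 10^(8.38/10) = 6.887, G_2 = 10^(−7.06/10) = 0.1968
Friis cascade:
  F = 1.140 + (6.887 − 1)/33.11 = 1.317
NF = 10 log₁₀(1.317) = 1.20 dB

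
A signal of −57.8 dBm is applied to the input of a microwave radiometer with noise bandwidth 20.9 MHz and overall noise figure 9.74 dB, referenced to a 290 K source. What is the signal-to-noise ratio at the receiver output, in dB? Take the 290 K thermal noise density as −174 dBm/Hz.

Noise floor: N = −174 + 10 log₁₀(B) + NF
10 log₁₀(2.09×10⁷) = 73.2 dB
N = −174 + 73.2 + 9.74 = −91.06 dBm
SNR = P_sig − N = −57.8 − (−91.06) = 33.26 dB → 33.3 dB

33.3 dB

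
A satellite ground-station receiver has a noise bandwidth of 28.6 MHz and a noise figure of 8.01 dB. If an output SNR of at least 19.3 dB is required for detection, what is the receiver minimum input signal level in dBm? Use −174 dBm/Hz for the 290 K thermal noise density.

−72.1 dBm

Sensitivity = −174 + 10 log₁₀(B) + NF + SNR_min
= −174 + 74.56 + 8.01 + 19.3
= −72.13 dBm → −72.1 dBm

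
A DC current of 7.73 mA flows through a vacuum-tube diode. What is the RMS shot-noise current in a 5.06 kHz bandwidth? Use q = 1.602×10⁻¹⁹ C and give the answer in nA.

3.54 nA

I_n = √(2qI·B)
2qI·B = 2 × 1.602×10⁻¹⁹ × 7.73×10⁻³ × 5.06×10³ = 1.25×10⁻¹⁷ A²
I_n = √(1.25×10⁻¹⁷) = 3.54×10⁻⁹ A = 3.54 nA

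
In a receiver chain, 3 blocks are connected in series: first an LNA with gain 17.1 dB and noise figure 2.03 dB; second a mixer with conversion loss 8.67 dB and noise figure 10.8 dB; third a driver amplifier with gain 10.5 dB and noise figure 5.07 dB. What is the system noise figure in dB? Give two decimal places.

3.28 dB

Convert to linear (a loss of L dB is a gain of −L dB): F_i = 10^(NF_i/10), G_i = 10^(G_i,dB/10)
  Stage 1: F_1 = 10^(2.03/10) = 1.596, G_1 = 10^(17.1/10) = 51.29
  Stage 2: F_2 = 10^(10.8/10) = 12.02, G_2 = 10^(−8.67/10) = 0.1358
  Stage 3: F_3 = 10^(5.07/10) = 3.214, G_3 = 10^(10.5/10) = 11.22
Friis cascade:
  F = 1.596 + (12.02 − 1)/51.29 + (3.214 − 1)/6.966 = 2.129
NF = 10 log₁₀(2.129) = 3.28 dB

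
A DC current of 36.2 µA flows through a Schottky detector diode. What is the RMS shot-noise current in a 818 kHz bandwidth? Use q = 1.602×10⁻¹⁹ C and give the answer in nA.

3.08 nA

I_n = √(2qI·B)
2qI·B = 2 × 1.602×10⁻¹⁹ × 3.62×10⁻⁵ × 8.18×10⁵ = 9.49×10⁻¹⁸ A²
I_n = √(9.49×10⁻¹⁸) = 3.08×10⁻⁹ A = 3.08 nA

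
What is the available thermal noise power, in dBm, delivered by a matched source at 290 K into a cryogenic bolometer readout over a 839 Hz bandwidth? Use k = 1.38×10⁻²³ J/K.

−144.7 dBm

P_n = kTB = 1.38×10⁻²³ × 290 × 8.39×10² = 3.36×10⁻¹⁸ W
In dBm: 10 log₁₀(3.36×10⁻¹⁸ / 10⁻³) = −144.7 dBm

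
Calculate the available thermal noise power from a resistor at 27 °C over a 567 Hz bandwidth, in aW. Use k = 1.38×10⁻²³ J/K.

T = 27 °C + 273.15 = 300.15 K
P_n = kTB = 1.38×10⁻²³ × 300.15 × 5.67×10² = 2.35×10⁻¹⁸ W = 2.35 aW

2.35 aW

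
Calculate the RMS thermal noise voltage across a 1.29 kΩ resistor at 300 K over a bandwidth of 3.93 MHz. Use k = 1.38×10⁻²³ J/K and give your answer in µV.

V_n = √(4kTRB)
4kTRB = 4 × 1.38×10⁻²³ × 300 × 1.29×10³ × 3.93×10⁶ = 8.40×10⁻¹¹ V²
V_n = √(8.40×10⁻¹¹) = 9.16×10⁻⁶ V = 9.16 µV

9.16 µV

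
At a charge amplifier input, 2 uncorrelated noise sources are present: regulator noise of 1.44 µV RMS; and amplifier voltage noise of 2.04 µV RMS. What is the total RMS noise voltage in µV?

Uncorrelated sources add in power (mean-square): V_tot = √(ΣV_i²)
V_tot = √[(1.44×10⁻⁶)² + (2.04×10⁻⁶)²] = 2.50×10⁻⁶ V = 2.50 µV

2.50 µV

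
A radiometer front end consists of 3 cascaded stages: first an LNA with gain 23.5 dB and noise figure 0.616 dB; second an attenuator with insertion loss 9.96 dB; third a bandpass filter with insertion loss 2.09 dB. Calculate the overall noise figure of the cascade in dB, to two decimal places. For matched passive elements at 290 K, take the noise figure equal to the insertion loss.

Convert to linear (a loss of L dB is a gain of −L dB): F_i = 10^(NF_i/10), G_i = 10^(G_i,dB/10)
  Stage 1: F_1 = 10^(0.616/10) = 1.152, G_1 = 10^(23.5/10) = 223.9
  Stage 2: F_2 = 10^(9.96/10) = 9.908, G_2 = 10^(−9.96/10) = 0.1009
  Stage 3: F_3 = 10^(2.09/10) = 1.618, G_3 = 10^(−2.09/10) = 0.6180
Friis cascade:
  F = 1.152 + (9.908 − 1)/223.9 + (1.618 − 1)/22.59 = 1.220
NF = 10 log₁₀(1.220) = 0.86 dB

0.86 dB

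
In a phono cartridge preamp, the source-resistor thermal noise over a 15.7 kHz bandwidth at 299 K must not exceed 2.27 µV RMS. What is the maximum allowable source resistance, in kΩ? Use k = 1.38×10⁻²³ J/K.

19.9 kΩ

Johnson–Nyquist: V_n = √(4kTRB) ⇒ R = V_n² / (4kTB)
4kTB = 4 × 1.38×10⁻²³ × 299 × 1.57×10⁴ = 2.59×10⁻¹⁶
R = (2.27×10⁻⁶)² / 2.59×10⁻¹⁶ = 1.99×10⁴ Ω = 19.9 kΩ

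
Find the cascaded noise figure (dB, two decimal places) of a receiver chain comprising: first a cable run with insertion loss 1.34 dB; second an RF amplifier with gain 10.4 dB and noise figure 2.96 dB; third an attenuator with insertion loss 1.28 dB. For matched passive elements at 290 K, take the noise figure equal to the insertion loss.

Convert to linear (a loss of L dB is a gain of −L dB): F_i = 10^(NF_i/10), G_i = 10^(G_i,dB/10)
  Stage 1: F_1 = 10^(1.34/10) = 1.361, G_1 = 10^(−1.34/10) = 0.7345
  Stage 2: F_2 = 10^(2.96/10) = 1.977, G_2 = 10^(10.4/10) = 10.96
  Stage 3: F_3 = 10^(1.28/10) = 1.343, G_3 = 10^(−1.28/10) = 0.7447
Friis cascade:
  F = 1.361 + (1.977 − 1)/0.7345 + (1.343 − 1)/8.054 = 2.734
NF = 10 log₁₀(2.734) = 4.37 dB

4.37 dB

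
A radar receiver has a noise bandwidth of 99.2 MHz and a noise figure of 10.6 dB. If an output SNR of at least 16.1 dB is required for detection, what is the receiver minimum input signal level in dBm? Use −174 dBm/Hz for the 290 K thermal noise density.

−67.3 dBm

Sensitivity = −174 + 10 log₁₀(B) + NF + SNR_min
= −174 + 79.97 + 10.6 + 16.1
= −67.33 dBm → −67.3 dBm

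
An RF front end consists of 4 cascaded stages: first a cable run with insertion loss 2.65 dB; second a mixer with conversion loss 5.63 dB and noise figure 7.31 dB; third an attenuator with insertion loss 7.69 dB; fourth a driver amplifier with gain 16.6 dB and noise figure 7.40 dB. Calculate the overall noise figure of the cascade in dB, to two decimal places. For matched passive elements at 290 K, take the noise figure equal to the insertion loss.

23.43 dB

Convert to linear (a loss of L dB is a gain of −L dB): F_i = 10^(NF_i/10), G_i = 10^(G_i,dB/10)
  Stage 1: F_1 = 10^(2.65/10) = 1.841, G_1 = 10^(−2.65/10) = 0.5433
  Stage 2: F_2 = 10^(7.31/10) = 5.383, G_2 = 10^(−5.63/10) = 0.2735
  Stage 3: F_3 = 10^(7.69/10) = 5.875, G_3 = 10^(−7.69/10) = 0.1702
  Stage 4: F_4 = 10^(7.40/10) = 5.495, G_4 = 10^(16.6/10) = 45.71
Friis cascade:
  F = 1.841 + (5.383 − 1)/0.5433 + (5.875 − 1)/0.1486 + (5.495 − 1)/0.02529 = 220.4
NF = 10 log₁₀(220.4) = 23.43 dB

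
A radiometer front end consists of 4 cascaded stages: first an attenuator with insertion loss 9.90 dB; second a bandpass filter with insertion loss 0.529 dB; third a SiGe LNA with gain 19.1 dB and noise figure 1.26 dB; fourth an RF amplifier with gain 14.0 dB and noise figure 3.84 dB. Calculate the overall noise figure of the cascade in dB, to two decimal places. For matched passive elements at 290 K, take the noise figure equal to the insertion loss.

Convert to linear (a loss of L dB is a gain of −L dB): F_i = 10^(NF_i/10), G_i = 10^(G_i,dB/10)
  Stage 1: F_1 = 10^(9.90/10) = 9.772, G_1 = 10^(−9.90/10) = 0.1023
  Stage 2: F_2 = 10^(0.529/10) = 1.130, G_2 = 10^(−0.529/10) = 0.8853
  Stage 3: F_3 = 10^(1.26/10) = 1.337, G_3 = 10^(19.1/10) = 81.28
  Stage 4: F_4 = 10^(3.84/10) = 2.421, G_4 = 10^(14.0/10) = 25.12
Friis cascade:
  F = 9.772 + (1.130 − 1)/0.1023 + (1.337 − 1)/0.09059 + (2.421 − 1)/7.364 = 14.95
NF = 10 log₁₀(14.95) = 11.75 dB

11.75 dB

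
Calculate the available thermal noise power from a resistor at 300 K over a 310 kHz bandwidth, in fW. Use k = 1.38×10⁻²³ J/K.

P_n = kTB = 1.38×10⁻²³ × 300 × 3.10×10⁵ = 1.28×10⁻¹⁵ W = 1.28 fW

1.28 fW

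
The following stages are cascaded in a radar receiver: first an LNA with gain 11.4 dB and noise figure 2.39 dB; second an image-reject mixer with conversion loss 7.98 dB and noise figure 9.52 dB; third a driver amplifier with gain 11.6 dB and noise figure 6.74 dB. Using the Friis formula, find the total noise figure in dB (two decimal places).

Convert to linear (a loss of L dB is a gain of −L dB): F_i = 10^(NF_i/10), G_i = 10^(G_i,dB/10)
  Stage 1: F_1 = 10^(2.39/10) = 1.734, G_1 = 10^(11.4/10) = 13.80
  Stage 2: F_2 = 10^(9.52/10) = 8.954, G_2 = 10^(−7.98/10) = 0.1592
  Stage 3: F_3 = 10^(6.74/10) = 4.721, G_3 = 10^(11.6/10) = 14.45
Friis cascade:
  F = 1.734 + (8.954 − 1)/13.80 + (4.721 − 1)/2.198 = 4.003
NF = 10 log₁₀(4.003) = 6.02 dB

6.02 dB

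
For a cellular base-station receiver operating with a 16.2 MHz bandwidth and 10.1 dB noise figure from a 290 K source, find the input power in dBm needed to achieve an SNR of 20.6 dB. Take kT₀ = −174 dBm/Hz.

Sensitivity = −174 + 10 log₁₀(B) + NF + SNR_min
= −174 + 72.1 + 10.1 + 20.6
= −71.2 dBm → −71.2 dBm

−71.2 dBm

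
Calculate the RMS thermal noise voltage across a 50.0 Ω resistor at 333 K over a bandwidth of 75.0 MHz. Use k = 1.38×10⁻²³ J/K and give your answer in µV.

8.30 µV

V_n = √(4kTRB)
4kTRB = 4 × 1.38×10⁻²³ × 333 × 5.00×10¹ × 7.50×10⁷ = 6.89×10⁻¹¹ V²
V_n = √(6.89×10⁻¹¹) = 8.30×10⁻⁶ V = 8.30 µV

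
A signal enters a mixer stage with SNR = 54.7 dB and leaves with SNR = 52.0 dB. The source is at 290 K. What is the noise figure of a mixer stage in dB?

2.7 dB

NF (dB) = SNR_in(dB) − SNR_out(dB) when the source is at T₀
NF = 54.7 − 52.0 = 2.7 dB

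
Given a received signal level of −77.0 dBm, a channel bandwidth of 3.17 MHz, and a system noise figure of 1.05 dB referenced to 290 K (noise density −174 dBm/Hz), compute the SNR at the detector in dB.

30.9 dB

Noise floor: N = −174 + 10 log₁₀(B) + NF
10 log₁₀(3.17×10⁶) = 65.01 dB
N = −174 + 65.01 + 1.05 = −107.94 dBm
SNR = P_sig − N = −77.0 − (−107.94) = 30.94 dB → 30.9 dB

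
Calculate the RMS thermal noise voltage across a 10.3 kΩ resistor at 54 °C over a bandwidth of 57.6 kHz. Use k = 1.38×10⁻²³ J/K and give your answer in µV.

T = 54 °C + 273.15 = 327.15 K
V_n = √(4kTRB)
4kTRB = 4 × 1.38×10⁻²³ × 327.15 × 1.03×10⁴ × 5.76×10⁴ = 1.07×10⁻¹¹ V²
V_n = √(1.07×10⁻¹¹) = 3.27×10⁻⁶ V = 3.27 µV

3.27 µV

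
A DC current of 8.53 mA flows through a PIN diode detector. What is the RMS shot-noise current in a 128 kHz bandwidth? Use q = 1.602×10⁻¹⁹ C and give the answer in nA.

I_n = √(2qI·B)
2qI·B = 2 × 1.602×10⁻¹⁹ × 8.53×10⁻³ × 1.28×10⁵ = 3.50×10⁻¹⁶ A²
I_n = √(3.50×10⁻¹⁶) = 1.87×10⁻⁸ A = 18.7 nA

18.7 nA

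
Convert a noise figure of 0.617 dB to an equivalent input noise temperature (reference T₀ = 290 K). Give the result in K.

F = 10^(0.617/10) = 1.15266
T_e = (F − 1)·T₀ = (1.15266 − 1) × 290 = 44.3 K

44.3 K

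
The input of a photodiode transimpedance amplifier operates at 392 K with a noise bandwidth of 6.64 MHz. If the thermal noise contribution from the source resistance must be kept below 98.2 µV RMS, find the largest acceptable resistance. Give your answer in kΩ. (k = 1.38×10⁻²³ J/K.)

67.1 kΩ

Johnson–Nyquist: V_n = √(4kTRB) ⇒ R = V_n² / (4kTB)
4kTB = 4 × 1.38×10⁻²³ × 392 × 6.64×10⁶ = 1.44×10⁻¹³
R = (9.82×10⁻⁵)² / 1.44×10⁻¹³ = 6.71×10⁴ Ω = 67.1 kΩ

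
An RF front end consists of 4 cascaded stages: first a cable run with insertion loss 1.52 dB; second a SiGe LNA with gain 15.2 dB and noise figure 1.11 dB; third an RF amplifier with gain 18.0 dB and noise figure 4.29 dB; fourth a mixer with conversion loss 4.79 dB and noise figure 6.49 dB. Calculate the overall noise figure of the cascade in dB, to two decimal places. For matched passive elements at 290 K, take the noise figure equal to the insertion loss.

Convert to linear (a loss of L dB is a gain of −L dB): F_i = 10^(NF_i/10), G_i = 10^(G_i,dB/10)
  Stage 1: F_1 = 10^(1.52/10) = 1.419, G_1 = 10^(−1.52/10) = 0.7047
  Stage 2: F_2 = 10^(1.11/10) = 1.291, G_2 = 10^(15.2/10) = 33.11
  Stage 3: F_3 = 10^(4.29/10) = 2.685, G_3 = 10^(18.0/10) = 63.10
  Stage 4: F_4 = 10^(6.49/10) = 4.457, G_4 = 10^(−4.79/10) = 0.3319
Friis cascade:
  F = 1.419 + (1.291 − 1)/0.7047 + (2.685 − 1)/23.33 + (4.457 − 1)/1472 = 1.907
NF = 10 log₁₀(1.907) = 2.80 dB

2.80 dB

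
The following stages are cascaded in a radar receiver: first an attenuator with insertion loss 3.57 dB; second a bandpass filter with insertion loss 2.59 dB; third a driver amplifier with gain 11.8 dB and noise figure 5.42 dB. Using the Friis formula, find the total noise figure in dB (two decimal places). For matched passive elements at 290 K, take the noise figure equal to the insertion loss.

11.58 dB

Convert to linear (a loss of L dB is a gain of −L dB): F_i = 10^(NF_i/10), G_i = 10^(G_i,dB/10)
  Stage 1: F_1 = 10^(3.57/10) = 2.275, G_1 = 10^(−3.57/10) = 0.4395
  Stage 2: F_2 = 10^(2.59/10) = 1.816, G_2 = 10^(−2.59/10) = 0.5508
  Stage 3: F_3 = 10^(5.42/10) = 3.483, G_3 = 10^(11.8/10) = 15.14
Friis cascade:
  F = 2.275 + (1.816 − 1)/0.4395 + (3.483 − 1)/0.2421 = 14.39
NF = 10 log₁₀(14.39) = 11.58 dB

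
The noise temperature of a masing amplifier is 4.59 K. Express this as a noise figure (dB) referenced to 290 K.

0.068 dB

F = 1 + T_e/T₀ = 1 + 4.59/290 = 1.01583
NF = 10 log₁₀(1.01583) = 0.068 dB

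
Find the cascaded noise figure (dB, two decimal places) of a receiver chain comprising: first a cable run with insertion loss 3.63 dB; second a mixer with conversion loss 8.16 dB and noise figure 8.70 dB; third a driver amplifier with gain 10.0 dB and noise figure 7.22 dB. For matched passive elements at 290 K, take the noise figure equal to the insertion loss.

19.12 dB

Convert to linear (a loss of L dB is a gain of −L dB): F_i = 10^(NF_i/10), G_i = 10^(G_i,dB/10)
  Stage 1: F_1 = 10^(3.63/10) = 2.307, G_1 = 10^(−3.63/10) = 0.4335
  Stage 2: F_2 = 10^(8.70/10) = 7.413, G_2 = 10^(−8.16/10) = 0.1528
  Stage 3: F_3 = 10^(7.22/10) = 5.272, G_3 = 10^(10.0/10) = 10.00
Friis cascade:
  F = 2.307 + (7.413 − 1)/0.4335 + (5.272 − 1)/0.06622 = 81.62
NF = 10 log₁₀(81.62) = 19.12 dB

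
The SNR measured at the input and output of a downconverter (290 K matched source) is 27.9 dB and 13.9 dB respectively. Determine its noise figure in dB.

NF (dB) = SNR_in(dB) − SNR_out(dB) when the source is at T₀
NF = 27.9 − 13.9 = 14.0 dB

14.0 dB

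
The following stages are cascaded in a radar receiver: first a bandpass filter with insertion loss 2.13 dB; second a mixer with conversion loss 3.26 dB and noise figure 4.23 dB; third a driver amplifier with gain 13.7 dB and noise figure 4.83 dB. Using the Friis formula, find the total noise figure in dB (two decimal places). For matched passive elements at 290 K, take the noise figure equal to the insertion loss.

10.56 dB

Convert to linear (a loss of L dB is a gain of −L dB): F_i = 10^(NF_i/10), G_i = 10^(G_i,dB/10)
  Stage 1: F_1 = 10^(2.13/10) = 1.633, G_1 = 10^(−2.13/10) = 0.6124
  Stage 2: F_2 = 10^(4.23/10) = 2.649, G_2 = 10^(−3.26/10) = 0.4721
  Stage 3: F_3 = 10^(4.83/10) = 3.041, G_3 = 10^(13.7/10) = 23.44
Friis cascade:
  F = 1.633 + (2.649 − 1)/0.6124 + (3.041 − 1)/0.2891 = 11.39
NF = 10 log₁₀(11.39) = 10.56 dB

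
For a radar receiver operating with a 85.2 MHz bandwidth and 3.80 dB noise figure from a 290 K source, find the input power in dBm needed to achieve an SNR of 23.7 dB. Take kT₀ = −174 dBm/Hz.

−67.2 dBm

Sensitivity = −174 + 10 log₁₀(B) + NF + SNR_min
= −174 + 79.3 + 3.80 + 23.7
= −67.20 dBm → −67.2 dBm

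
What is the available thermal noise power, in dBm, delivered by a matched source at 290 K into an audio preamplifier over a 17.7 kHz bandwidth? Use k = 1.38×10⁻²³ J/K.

P_n = kTB = 1.38×10⁻²³ × 290 × 1.77×10⁴ = 7.08×10⁻¹⁷ W
In dBm: 10 log₁₀(7.08×10⁻¹⁷ / 10⁻³) = −131.5 dBm

−131.5 dBm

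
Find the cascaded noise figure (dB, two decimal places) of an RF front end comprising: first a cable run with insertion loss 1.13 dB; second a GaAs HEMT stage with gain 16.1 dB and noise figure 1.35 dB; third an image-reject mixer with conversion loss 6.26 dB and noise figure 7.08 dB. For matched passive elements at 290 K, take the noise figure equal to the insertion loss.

2.79 dB

Convert to linear (a loss of L dB is a gain of −L dB): F_i = 10^(NF_i/10), G_i = 10^(G_i,dB/10)
  Stage 1: F_1 = 10^(1.13/10) = 1.297, G_1 = 10^(−1.13/10) = 0.7709
  Stage 2: F_2 = 10^(1.35/10) = 1.365, G_2 = 10^(16.1/10) = 40.74
  Stage 3: F_3 = 10^(7.08/10) = 5.105, G_3 = 10^(−6.26/10) = 0.2366
Friis cascade:
  F = 1.297 + (1.365 − 1)/0.7709 + (5.105 − 1)/31.41 = 1.901
NF = 10 log₁₀(1.901) = 2.79 dB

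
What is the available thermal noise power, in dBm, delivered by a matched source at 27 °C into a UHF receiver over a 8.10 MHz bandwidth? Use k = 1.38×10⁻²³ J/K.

−104.7 dBm

T = 27 °C + 273.15 = 300.15 K
P_n = kTB = 1.38×10⁻²³ × 300.15 × 8.10×10⁶ = 3.36×10⁻¹⁴ W
In dBm: 10 log₁₀(3.36×10⁻¹⁴ / 10⁻³) = −104.7 dBm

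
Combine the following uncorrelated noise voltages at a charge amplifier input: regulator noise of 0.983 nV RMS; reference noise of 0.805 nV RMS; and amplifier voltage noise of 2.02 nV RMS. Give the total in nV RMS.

Uncorrelated sources add in power (mean-square): V_tot = √(ΣV_i²)
V_tot = √[(9.83×10⁻¹⁰)² + (8.05×10⁻¹⁰)² + (2.02×10⁻⁹)²] = 2.39×10⁻⁹ V = 2.39 nV

2.39 nV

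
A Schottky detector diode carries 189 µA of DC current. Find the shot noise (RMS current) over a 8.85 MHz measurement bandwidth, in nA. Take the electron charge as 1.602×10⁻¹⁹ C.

I_n = √(2qI·B)
2qI·B = 2 × 1.602×10⁻¹⁹ × 1.89×10⁻⁴ × 8.85×10⁶ = 5.36×10⁻¹⁶ A²
I_n = √(5.36×10⁻¹⁶) = 2.31×10⁻⁸ A = 23.1 nA

23.1 nA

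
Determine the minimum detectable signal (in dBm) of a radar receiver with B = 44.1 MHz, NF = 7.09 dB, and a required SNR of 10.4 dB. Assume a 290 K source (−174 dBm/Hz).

−80.1 dBm

Sensitivity = −174 + 10 log₁₀(B) + NF + SNR_min
= −174 + 76.44 + 7.09 + 10.4
= −80.07 dBm → −80.1 dBm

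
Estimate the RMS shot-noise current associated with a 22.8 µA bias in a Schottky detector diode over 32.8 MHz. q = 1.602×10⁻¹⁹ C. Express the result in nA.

I_n = √(2qI·B)
2qI·B = 2 × 1.602×10⁻¹⁹ × 2.28×10⁻⁵ × 3.28×10⁷ = 2.40×10⁻¹⁶ A²
I_n = √(2.40×10⁻¹⁶) = 1.55×10⁻⁸ A = 15.5 nA

15.5 nA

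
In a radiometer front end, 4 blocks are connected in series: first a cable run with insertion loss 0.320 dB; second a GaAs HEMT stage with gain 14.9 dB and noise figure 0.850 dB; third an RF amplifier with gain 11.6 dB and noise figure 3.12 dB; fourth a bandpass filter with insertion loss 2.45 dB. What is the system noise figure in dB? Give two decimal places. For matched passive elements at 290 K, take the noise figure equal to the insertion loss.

Convert to linear (a loss of L dB is a gain of −L dB): F_i = 10^(NF_i/10), G_i = 10^(G_i,dB/10)
  Stage 1: F_1 = 10^(0.320/10) = 1.076, G_1 = 10^(−0.320/10) = 0.9290
  Stage 2: F_2 = 10^(0.850/10) = 1.216, G_2 = 10^(14.9/10) = 30.90
  Stage 3: F_3 = 10^(3.12/10) = 2.051, G_3 = 10^(11.6/10) = 14.45
  Stage 4: F_4 = 10^(2.45/10) = 1.758, G_4 = 10^(−2.45/10) = 0.5689
Friis cascade:
  F = 1.076 + (1.216 − 1)/0.9290 + (2.051 − 1)/28.71 + (1.758 − 1)/415.0 = 1.348
NF = 10 log₁₀(1.348) = 1.30 dB

1.30 dB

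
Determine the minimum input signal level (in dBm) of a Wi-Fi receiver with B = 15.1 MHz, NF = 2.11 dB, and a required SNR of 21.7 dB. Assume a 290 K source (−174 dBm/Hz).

−78.4 dBm

Sensitivity = −174 + 10 log₁₀(B) + NF + SNR_min
= −174 + 71.79 + 2.11 + 21.7
= −78.40 dBm → −78.4 dBm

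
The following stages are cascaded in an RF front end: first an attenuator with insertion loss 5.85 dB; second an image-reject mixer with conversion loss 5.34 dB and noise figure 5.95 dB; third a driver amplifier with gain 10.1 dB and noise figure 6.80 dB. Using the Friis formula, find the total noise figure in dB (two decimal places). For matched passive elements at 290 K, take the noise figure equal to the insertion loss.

18.12 dB

Convert to linear (a loss of L dB is a gain of −L dB): F_i = 10^(NF_i/10), G_i = 10^(G_i,dB/10)
  Stage 1: F_1 = 10^(5.85/10) = 3.846, G_1 = 10^(−5.85/10) = 0.2600
  Stage 2: F_2 = 10^(5.95/10) = 3.936, G_2 = 10^(−5.34/10) = 0.2924
  Stage 3: F_3 = 10^(6.80/10) = 4.786, G_3 = 10^(10.1/10) = 10.23
Friis cascade:
  F = 3.846 + (3.936 − 1)/0.2600 + (4.786 − 1)/0.07603 = 64.93
NF = 10 log₁₀(64.93) = 18.12 dB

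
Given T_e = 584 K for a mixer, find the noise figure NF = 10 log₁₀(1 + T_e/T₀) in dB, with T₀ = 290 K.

4.79 dB

F = 1 + T_e/T₀ = 1 + 584/290 = 3.01379
NF = 10 log₁₀(3.01379) = 4.79 dB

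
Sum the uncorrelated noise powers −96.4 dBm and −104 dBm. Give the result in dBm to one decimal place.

Convert to linear, add, convert back:
P₁ = 2.29×10⁻¹³ W, P₂ = 3.98×10⁻¹⁴ W
P_tot = 2.69×10⁻¹³ W → 10 log₁₀(P_tot / 10⁻³) = −95.7 dBm

−95.7 dBm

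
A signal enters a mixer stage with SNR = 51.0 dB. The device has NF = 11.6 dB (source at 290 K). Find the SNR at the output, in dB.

By definition F = SNR_in/SNR_out, so in dB: SNR_out = SNR_in − NF
SNR_out = 51.0 − 11.6 = 39.4 dB

39.4 dB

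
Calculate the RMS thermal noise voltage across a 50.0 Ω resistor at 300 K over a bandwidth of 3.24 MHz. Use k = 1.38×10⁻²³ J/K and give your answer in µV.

V_n = √(4kTRB)
4kTRB = 4 × 1.38×10⁻²³ × 300 × 5.00×10¹ × 3.24×10⁶ = 2.68×10⁻¹² V²
V_n = √(2.68×10⁻¹²) = 1.64×10⁻⁶ V = 1.64 µV

1.64 µV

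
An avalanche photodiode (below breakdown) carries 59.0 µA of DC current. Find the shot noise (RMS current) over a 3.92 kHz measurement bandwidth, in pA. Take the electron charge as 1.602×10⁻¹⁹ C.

I_n = √(2qI·B)
2qI·B = 2 × 1.602×10⁻¹⁹ × 5.90×10⁻⁵ × 3.92×10³ = 7.41×10⁻²⁰ A²
I_n = √(7.41×10⁻²⁰) = 2.72×10⁻¹⁰ A = 272 pA

272 pA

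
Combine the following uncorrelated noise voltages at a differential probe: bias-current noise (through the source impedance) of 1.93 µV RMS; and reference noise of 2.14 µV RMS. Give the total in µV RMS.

Uncorrelated sources add in power (mean-square): V_tot = √(ΣV_i²)
V_tot = √[(1.93×10⁻⁶)² + (2.14×10⁻⁶)²] = 2.88×10⁻⁶ V = 2.88 µV

2.88 µV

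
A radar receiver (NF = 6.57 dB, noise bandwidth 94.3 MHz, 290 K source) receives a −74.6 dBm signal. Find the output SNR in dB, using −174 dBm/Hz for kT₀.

Noise floor: N = −174 + 10 log₁₀(B) + NF
10 log₁₀(9.43×10⁷) = 79.75 dB
N = −174 + 79.75 + 6.57 = −87.68 dBm
SNR = P_sig − N = −74.6 − (−87.68) = 13.08 dB → 13.1 dB

13.1 dB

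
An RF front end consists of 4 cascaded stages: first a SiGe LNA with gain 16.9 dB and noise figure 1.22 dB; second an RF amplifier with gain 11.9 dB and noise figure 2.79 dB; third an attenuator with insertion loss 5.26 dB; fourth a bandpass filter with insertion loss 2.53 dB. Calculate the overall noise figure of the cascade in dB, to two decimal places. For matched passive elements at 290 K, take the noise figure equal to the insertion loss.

1.30 dB

Convert to linear (a loss of L dB is a gain of −L dB): F_i = 10^(NF_i/10), G_i = 10^(G_i,dB/10)
  Stage 1: F_1 = 10^(1.22/10) = 1.324, G_1 = 10^(16.9/10) = 48.98
  Stage 2: F_2 = 10^(2.79/10) = 1.901, G_2 = 10^(11.9/10) = 15.49
  Stage 3: F_3 = 10^(5.26/10) = 3.357, G_3 = 10^(−5.26/10) = 0.2979
  Stage 4: F_4 = 10^(2.53/10) = 1.791, G_4 = 10^(−2.53/10) = 0.5585
Friis cascade:
  F = 1.324 + (1.901 − 1)/48.98 + (3.357 − 1)/758.6 + (1.791 − 1)/225.9 = 1.349
NF = 10 log₁₀(1.349) = 1.30 dB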